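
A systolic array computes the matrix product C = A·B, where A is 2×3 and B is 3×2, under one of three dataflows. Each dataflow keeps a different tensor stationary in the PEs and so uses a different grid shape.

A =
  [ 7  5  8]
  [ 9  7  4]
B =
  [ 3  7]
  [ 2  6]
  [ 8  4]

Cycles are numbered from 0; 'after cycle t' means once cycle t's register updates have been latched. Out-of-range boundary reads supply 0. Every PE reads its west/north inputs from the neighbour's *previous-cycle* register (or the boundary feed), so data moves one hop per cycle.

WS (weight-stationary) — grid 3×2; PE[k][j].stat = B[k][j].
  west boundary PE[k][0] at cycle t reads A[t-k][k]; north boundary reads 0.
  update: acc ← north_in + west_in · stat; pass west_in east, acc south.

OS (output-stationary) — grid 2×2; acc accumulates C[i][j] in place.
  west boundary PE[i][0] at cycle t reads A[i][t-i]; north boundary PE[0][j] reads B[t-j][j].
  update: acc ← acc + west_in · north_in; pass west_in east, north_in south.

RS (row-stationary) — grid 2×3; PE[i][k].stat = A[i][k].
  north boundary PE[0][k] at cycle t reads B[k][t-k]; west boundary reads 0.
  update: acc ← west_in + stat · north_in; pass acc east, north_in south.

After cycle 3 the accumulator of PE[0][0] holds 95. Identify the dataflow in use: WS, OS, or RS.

Under WS (3×2), PE[0][0]:
  cycle 0: PE[0][0] → acc 21, east 7, south 21
  cycle 1: PE[0][0] → acc 27, east 9, south 27
  cycle 2: PE[0][0] → acc 0, east 0, south 0
  cycle 3: PE[0][0] → acc 0, east 0, south 0
Under OS (2×2), PE[0][0]:
  cycle 0: PE[0][0] → acc 21, east 7, south 3
  cycle 1: PE[0][0] → acc 31, east 5, south 2
  cycle 2: PE[0][0] → acc 95, east 8, south 8
  cycle 3: PE[0][0] → acc 95, east 0, south 0
Under RS (2×3), PE[0][0]:
  cycle 0: PE[0][0] → acc 21, east 21, south 3
  cycle 1: PE[0][0] → acc 49, east 49, south 7
  cycle 2: PE[0][0] → acc 0, east 0, south 0
  cycle 3: PE[0][0] → acc 0, east 0, south 0

dataflow = OS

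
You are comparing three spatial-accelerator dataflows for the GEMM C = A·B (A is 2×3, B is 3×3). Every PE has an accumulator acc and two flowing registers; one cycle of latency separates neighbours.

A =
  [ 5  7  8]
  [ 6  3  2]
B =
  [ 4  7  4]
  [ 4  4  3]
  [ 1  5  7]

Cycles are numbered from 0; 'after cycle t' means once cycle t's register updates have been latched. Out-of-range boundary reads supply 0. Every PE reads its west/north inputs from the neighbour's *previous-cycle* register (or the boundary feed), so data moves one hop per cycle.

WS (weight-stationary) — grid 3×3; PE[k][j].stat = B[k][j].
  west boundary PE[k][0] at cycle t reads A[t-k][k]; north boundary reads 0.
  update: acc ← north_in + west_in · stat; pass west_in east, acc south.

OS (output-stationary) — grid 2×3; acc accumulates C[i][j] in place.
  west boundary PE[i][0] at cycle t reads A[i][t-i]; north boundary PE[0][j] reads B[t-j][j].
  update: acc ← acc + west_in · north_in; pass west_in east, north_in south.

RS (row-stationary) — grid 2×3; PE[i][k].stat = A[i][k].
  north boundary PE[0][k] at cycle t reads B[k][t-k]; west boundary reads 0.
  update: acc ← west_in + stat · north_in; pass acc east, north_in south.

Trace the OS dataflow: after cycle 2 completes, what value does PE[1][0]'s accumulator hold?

PE[1][0].acc = 36

Tracing OS — 2×3 array, target PE[1][0]:
  step 0 · PE0,0: acc=20; fwd→5 fwd↓4
  step 0 · PE1,0: acc=0; fwd→0 fwd↓0
  step 1 · PE0,0: acc=48; fwd→7 fwd↓4
  step 1 · PE1,0: acc=24; fwd→6 fwd↓4
  step 2 · PE0,0: acc=56; fwd→8 fwd↓1
  step 2 · PE1,0: acc=36; fwd→3 fwd↓4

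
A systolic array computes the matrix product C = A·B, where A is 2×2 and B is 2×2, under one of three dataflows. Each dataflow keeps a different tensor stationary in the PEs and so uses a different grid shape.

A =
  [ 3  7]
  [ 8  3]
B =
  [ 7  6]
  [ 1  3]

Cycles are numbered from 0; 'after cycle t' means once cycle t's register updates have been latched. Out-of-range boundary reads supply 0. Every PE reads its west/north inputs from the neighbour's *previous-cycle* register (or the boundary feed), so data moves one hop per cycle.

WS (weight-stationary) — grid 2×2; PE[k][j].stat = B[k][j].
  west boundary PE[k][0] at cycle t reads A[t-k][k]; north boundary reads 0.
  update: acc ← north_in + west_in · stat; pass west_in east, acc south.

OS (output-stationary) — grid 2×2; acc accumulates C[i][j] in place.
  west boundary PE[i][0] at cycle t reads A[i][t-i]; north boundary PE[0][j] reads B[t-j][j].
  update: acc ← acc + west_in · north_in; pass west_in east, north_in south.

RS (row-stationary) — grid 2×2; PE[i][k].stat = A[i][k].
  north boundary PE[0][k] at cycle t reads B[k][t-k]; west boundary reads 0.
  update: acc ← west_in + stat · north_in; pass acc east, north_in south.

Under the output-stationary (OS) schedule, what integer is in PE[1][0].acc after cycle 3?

PE[1][0].acc = 59

OS on a 2×2 grid — tracing PE[1][0] and its feeders:
  step 0 · PE0,0: acc=21; fwd→3 fwd↓7
  step 0 · PE1,0: acc=0; fwd→0 fwd↓0
  step 1 · PE0,0: acc=28; fwd→7 fwd↓1
  step 1 · PE1,0: acc=56; fwd→8 fwd↓7
  step 2 · PE0,0: acc=28; fwd→0 fwd↓0
  step 2 · PE1,0: acc=59; fwd→3 fwd↓1
  step 3 · PE0,0: acc=28; fwd→0 fwd↓0
  step 3 · PE1,0: acc=59; fwd→0 fwd↓0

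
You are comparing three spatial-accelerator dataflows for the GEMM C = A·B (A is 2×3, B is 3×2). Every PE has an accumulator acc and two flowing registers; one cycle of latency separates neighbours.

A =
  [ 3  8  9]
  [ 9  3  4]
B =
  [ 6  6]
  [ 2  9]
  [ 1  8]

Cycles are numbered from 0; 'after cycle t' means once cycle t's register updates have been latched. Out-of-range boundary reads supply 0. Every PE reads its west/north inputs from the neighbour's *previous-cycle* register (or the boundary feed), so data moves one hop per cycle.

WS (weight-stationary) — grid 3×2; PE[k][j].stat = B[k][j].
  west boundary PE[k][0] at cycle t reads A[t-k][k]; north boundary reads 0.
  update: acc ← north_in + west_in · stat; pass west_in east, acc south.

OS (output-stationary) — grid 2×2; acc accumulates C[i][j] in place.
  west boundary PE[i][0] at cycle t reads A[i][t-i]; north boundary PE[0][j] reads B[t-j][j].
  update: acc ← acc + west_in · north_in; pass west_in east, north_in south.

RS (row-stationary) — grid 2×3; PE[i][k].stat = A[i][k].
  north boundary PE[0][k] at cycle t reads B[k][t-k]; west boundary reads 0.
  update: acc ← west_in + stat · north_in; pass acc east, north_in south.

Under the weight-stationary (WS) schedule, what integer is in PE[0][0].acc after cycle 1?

WS (3×2). Following PE[0][0] plus its west/north inputs:
  0: (0,0).acc=18  regs=<3,18>
  1: (0,0).acc=54  regs=<9,54>

PE[0][0].acc = 54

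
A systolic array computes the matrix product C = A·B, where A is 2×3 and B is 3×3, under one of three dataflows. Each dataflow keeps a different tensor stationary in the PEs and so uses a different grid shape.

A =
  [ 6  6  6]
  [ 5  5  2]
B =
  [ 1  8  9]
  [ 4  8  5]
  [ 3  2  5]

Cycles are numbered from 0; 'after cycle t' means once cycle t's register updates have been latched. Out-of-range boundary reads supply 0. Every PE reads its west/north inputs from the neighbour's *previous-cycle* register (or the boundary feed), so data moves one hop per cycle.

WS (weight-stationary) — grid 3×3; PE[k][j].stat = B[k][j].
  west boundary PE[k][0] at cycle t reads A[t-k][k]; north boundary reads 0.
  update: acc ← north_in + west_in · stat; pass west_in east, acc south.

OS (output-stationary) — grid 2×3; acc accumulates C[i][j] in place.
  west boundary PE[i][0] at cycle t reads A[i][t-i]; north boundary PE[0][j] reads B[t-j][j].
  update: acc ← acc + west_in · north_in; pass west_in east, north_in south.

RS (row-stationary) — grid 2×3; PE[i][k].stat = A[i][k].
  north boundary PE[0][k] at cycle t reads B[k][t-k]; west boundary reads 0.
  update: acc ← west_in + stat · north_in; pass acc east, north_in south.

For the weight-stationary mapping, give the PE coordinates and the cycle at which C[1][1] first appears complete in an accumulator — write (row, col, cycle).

Under WS, C[1][1] lands at PE[2][1]:
  step 0 · PE2,1: acc=0; fwd→0 fwd↓0
  step 1 · PE2,1: acc=0; fwd→0 fwd↓0
  step 2 · PE2,1: acc=0; fwd→0 fwd↓0
  step 3 · PE2,1: acc=108; fwd→6 fwd↓108
  step 4 · PE2,1: acc=84; fwd→2 fwd↓84

(row, col, cycle) = (2, 1, 4)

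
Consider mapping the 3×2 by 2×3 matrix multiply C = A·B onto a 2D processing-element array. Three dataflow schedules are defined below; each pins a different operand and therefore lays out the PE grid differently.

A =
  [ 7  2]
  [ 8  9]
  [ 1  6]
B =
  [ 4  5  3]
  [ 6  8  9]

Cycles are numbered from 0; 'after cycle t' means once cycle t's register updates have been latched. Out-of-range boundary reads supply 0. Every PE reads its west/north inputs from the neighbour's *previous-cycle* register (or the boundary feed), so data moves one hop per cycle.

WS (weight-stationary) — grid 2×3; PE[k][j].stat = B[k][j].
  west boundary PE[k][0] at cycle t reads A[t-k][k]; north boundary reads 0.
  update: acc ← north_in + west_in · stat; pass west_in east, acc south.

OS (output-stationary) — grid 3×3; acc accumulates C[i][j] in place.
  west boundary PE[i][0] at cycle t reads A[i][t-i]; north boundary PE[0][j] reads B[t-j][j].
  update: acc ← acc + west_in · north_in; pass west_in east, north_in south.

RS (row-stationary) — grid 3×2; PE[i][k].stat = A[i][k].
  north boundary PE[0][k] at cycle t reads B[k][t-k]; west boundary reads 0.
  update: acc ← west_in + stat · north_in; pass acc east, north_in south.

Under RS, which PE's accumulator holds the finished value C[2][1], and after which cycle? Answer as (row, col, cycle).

RS — PE[2][1] is where C[2][1] collects:
  after 0 — PE[2][1] acc=0, pass-E 0, pass-S 0
  after 1 — PE[2][1] acc=0, pass-E 0, pass-S 0
  after 2 — PE[2][1] acc=0, pass-E 0, pass-S 0
  after 3 — PE[2][1] acc=40, pass-E 40, pass-S 6
  after 4 — PE[2][1] acc=53, pass-E 53, pass-S 8

(row, col, cycle) = (2, 1, 4)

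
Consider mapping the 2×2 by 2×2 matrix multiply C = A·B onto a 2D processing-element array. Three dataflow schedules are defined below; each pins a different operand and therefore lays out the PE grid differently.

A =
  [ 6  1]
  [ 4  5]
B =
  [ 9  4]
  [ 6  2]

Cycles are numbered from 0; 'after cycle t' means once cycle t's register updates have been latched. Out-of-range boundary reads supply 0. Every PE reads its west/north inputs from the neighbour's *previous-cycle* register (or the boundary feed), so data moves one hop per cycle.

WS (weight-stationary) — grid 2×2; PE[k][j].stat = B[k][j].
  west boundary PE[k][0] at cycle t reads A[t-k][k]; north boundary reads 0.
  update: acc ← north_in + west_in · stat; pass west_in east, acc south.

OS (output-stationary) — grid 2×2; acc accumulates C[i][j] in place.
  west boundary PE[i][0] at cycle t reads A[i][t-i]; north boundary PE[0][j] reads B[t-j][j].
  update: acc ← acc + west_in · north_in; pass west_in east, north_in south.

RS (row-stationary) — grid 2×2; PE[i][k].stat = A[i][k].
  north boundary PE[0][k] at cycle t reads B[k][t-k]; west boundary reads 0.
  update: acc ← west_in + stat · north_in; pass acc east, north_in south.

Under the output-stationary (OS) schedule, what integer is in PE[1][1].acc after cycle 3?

PE[1][1].acc = 26

OS (2×2). Following PE[1][1] plus its west/north inputs:
  c0 r0c1: 0 / 0 / 0
  c0 r1c0: 0 / 0 / 0
  c0 r1c1: 0 / 0 / 0
  c1 r0c1: 24 / 6 / 4
  c1 r1c0: 36 / 4 / 9
  c1 r1c1: 0 / 0 / 0
  c2 r0c1: 26 / 1 / 2
  c2 r1c0: 66 / 5 / 6
  c2 r1c1: 16 / 4 / 4
  c3 r0c1: 26 / 0 / 0
  c3 r1c0: 66 / 0 / 0
  c3 r1c1: 26 / 5 / 2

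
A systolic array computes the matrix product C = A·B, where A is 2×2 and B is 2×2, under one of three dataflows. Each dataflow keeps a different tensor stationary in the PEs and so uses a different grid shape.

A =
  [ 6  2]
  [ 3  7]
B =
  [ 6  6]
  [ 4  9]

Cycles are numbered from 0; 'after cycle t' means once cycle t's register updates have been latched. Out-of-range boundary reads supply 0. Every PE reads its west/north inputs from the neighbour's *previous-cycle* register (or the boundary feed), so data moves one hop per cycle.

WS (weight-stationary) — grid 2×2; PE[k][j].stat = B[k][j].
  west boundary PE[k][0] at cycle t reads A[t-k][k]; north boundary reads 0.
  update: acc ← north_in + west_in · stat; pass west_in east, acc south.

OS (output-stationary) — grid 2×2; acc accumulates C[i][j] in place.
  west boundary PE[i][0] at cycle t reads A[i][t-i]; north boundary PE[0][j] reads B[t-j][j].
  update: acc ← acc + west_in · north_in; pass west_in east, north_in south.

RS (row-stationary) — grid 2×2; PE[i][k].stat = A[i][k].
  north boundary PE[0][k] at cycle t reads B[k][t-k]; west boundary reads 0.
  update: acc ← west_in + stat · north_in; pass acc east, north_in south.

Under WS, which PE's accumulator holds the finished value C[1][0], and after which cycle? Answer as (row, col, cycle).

(row, col, cycle) = (1, 0, 2)

WS — PE[1][0] is where C[1][0] collects:
  0: (1,0).acc=0  regs=<0,0>
  1: (1,0).acc=44  regs=<2,44>
  2: (1,0).acc=46  regs=<7,46>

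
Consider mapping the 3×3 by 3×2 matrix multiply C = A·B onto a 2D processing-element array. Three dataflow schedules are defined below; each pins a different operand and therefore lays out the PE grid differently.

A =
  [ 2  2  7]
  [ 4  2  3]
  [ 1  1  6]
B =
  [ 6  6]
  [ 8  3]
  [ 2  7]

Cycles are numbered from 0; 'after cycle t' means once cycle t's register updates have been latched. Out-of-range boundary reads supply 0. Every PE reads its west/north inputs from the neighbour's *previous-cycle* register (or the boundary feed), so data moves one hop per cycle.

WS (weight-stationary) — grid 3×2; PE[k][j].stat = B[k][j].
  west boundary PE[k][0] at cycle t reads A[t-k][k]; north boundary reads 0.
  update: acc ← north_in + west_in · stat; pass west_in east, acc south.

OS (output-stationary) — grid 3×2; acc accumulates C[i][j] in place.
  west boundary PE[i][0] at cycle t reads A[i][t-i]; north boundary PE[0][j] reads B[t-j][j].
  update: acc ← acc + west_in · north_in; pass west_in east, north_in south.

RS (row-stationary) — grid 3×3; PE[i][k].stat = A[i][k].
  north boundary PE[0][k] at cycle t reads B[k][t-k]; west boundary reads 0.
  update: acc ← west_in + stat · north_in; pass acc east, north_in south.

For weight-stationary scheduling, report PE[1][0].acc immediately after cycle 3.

WS 3×2: PE[1][0] cycle-by-cycle (with neighbour feeds):
  c0 r0c0: 12 / 2 / 12
  c0 r1c0: 0 / 0 / 0
  c1 r0c0: 24 / 4 / 24
  c1 r1c0: 28 / 2 / 28
  c2 r0c0: 6 / 1 / 6
  c2 r1c0: 40 / 2 / 40
  c3 r0c0: 0 / 0 / 0
  c3 r1c0: 14 / 1 / 14

PE[1][0].acc = 14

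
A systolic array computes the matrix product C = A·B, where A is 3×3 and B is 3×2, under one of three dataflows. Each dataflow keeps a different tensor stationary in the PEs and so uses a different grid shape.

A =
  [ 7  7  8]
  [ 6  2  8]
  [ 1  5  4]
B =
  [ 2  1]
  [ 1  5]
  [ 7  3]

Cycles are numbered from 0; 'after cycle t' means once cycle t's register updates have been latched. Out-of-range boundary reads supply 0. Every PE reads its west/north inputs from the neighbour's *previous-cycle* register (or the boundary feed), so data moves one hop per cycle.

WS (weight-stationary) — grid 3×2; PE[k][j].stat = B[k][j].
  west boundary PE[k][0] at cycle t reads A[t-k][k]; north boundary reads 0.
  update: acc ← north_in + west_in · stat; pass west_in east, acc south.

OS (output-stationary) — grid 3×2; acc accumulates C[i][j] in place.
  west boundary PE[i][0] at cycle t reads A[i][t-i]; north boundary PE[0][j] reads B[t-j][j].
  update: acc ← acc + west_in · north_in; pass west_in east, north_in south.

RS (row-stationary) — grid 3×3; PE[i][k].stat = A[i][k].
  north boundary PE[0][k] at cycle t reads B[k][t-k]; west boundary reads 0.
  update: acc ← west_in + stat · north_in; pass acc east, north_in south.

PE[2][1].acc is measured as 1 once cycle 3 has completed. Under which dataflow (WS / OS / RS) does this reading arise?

dataflow = OS

— WS: 3×2; PE[2][1] trace:
  c0 r2c1: 0 / 0 / 0
  c1 r2c1: 0 / 0 / 0
  c2 r2c1: 0 / 0 / 0
  c3 r2c1: 66 / 8 / 66
— OS: 3×2; PE[2][1] trace:
  c0 r2c1: 0 / 0 / 0
  c1 r2c1: 0 / 0 / 0
  c2 r2c1: 0 / 0 / 0
  c3 r2c1: 1 / 1 / 1
— RS: 3×3; PE[2][1] trace:
  c0 r2c1: 0 / 0 / 0
  c1 r2c1: 0 / 0 / 0
  c2 r2c1: 0 / 0 / 0
  c3 r2c1: 7 / 7 / 1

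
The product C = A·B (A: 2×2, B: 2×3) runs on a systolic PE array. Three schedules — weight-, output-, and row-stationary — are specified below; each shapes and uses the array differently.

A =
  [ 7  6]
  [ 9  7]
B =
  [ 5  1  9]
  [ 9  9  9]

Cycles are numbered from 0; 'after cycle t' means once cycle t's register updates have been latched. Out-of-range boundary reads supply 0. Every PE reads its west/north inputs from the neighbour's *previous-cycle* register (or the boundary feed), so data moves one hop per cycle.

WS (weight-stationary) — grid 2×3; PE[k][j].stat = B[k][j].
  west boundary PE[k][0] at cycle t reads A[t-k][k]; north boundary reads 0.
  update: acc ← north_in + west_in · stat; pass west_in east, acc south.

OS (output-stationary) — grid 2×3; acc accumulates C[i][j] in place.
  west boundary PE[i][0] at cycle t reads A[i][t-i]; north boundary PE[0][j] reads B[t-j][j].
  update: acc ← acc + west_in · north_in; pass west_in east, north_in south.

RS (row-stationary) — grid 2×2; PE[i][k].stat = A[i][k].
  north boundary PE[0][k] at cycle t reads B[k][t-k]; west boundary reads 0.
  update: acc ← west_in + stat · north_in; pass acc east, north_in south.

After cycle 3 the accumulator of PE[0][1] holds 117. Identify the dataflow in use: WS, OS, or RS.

dataflow = RS

Under WS (2×3), PE[0][1]:
  [0] (0,1) acc=0 (h:0 v:0)
  [1] (0,1) acc=7 (h:7 v:7)
  [2] (0,1) acc=9 (h:9 v:9)
  [3] (0,1) acc=0 (h:0 v:0)
Under OS (2×3), PE[0][1]:
  [0] (0,1) acc=0 (h:0 v:0)
  [1] (0,1) acc=7 (h:7 v:1)
  [2] (0,1) acc=61 (h:6 v:9)
  [3] (0,1) acc=61 (h:0 v:0)
Under RS (2×2), PE[0][1]:
  [0] (0,1) acc=0 (h:0 v:0)
  [1] (0,1) acc=89 (h:89 v:9)
  [2] (0,1) acc=61 (h:61 v:9)
  [3] (0,1) acc=117 (h:117 v:9)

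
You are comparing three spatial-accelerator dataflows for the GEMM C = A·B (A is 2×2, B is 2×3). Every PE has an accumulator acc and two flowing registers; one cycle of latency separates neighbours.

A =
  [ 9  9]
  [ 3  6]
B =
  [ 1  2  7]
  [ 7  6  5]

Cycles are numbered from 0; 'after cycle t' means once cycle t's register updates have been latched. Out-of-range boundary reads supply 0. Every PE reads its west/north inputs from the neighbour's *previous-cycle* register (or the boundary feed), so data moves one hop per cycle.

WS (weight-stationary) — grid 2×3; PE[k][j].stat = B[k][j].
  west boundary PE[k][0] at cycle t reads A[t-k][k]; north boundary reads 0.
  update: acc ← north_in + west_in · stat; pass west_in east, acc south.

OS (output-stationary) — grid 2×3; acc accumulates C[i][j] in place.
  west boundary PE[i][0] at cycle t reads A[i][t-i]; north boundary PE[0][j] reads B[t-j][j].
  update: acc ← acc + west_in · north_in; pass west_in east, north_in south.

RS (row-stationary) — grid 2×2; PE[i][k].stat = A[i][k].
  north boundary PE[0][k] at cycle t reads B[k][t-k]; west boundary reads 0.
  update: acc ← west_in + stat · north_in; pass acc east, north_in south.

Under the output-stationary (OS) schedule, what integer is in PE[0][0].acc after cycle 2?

PE[0][0].acc = 72

OS 2×3: PE[0][0] cycle-by-cycle (with neighbour feeds):
  step 0 · PE0,0: acc=9; fwd→9 fwd↓1
  step 1 · PE0,0: acc=72; fwd→9 fwd↓7
  step 2 · PE0,0: acc=72; fwd→0 fwd↓0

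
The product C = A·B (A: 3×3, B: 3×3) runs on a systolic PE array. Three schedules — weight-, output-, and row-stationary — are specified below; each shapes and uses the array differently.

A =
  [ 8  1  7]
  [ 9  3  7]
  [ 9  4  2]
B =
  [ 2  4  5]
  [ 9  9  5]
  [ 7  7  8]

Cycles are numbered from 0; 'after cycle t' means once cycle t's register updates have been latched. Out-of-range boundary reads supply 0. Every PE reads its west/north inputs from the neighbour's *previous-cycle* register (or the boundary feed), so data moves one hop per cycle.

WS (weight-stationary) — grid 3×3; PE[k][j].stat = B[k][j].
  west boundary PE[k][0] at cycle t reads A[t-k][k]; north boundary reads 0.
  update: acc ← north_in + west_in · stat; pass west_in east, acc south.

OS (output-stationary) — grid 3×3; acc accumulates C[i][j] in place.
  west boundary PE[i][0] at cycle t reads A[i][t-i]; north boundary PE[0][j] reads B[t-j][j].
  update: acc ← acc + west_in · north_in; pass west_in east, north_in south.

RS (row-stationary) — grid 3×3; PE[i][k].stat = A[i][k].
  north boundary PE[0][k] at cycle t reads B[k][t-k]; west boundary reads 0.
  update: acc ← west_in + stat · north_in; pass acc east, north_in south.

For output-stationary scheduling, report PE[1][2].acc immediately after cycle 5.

Tracing OS — 3×3 array, target PE[1][2]:
  @0  [0,2]  acc 0  |  →0  ↓0
  @0  [1,1]  acc 0  |  →0  ↓0
  @0  [1,2]  acc 0  |  →0  ↓0
  @1  [0,2]  acc 0  |  →0  ↓0
  @1  [1,1]  acc 0  |  →0  ↓0
  @1  [1,2]  acc 0  |  →0  ↓0
  @2  [0,2]  acc 40  |  →8  ↓5
  @2  [1,1]  acc 36  |  →9  ↓4
  @2  [1,2]  acc 0  |  →0  ↓0
  @3  [0,2]  acc 45  |  →1  ↓5
  @3  [1,1]  acc 63  |  →3  ↓9
  @3  [1,2]  acc 45  |  →9  ↓5
  @4  [0,2]  acc 101  |  →7  ↓8
  @4  [1,1]  acc 112  |  →7  ↓7
  @4  [1,2]  acc 60  |  →3  ↓5
  @5  [0,2]  acc 101  |  →0  ↓0
  @5  [1,1]  acc 112  |  →0  ↓0
  @5  [1,2]  acc 116  |  →7  ↓8

PE[1][2].acc = 116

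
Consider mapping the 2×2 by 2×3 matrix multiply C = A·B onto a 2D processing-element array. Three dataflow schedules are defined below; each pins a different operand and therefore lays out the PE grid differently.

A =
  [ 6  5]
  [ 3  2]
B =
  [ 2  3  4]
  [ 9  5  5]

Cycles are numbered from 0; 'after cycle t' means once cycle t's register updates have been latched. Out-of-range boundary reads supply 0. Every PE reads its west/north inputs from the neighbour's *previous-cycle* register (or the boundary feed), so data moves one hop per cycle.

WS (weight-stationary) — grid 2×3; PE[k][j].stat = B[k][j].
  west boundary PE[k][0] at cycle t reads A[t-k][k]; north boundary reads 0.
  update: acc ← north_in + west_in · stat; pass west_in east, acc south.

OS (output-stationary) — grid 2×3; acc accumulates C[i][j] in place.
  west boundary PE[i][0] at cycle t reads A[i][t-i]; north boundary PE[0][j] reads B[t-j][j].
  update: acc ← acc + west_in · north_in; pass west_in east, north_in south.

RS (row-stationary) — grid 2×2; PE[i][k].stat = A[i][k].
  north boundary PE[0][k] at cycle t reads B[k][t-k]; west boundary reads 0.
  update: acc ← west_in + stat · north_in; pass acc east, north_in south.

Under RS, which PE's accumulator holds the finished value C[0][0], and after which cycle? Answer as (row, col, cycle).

(row, col, cycle) = (0, 1, 1)

RS: C[0][0] accumulates in PE[0][1]:
  t=0 PE[0][1]: acc=0 h=0 v=0
  t=1 PE[0][1]: acc=57 h=57 v=9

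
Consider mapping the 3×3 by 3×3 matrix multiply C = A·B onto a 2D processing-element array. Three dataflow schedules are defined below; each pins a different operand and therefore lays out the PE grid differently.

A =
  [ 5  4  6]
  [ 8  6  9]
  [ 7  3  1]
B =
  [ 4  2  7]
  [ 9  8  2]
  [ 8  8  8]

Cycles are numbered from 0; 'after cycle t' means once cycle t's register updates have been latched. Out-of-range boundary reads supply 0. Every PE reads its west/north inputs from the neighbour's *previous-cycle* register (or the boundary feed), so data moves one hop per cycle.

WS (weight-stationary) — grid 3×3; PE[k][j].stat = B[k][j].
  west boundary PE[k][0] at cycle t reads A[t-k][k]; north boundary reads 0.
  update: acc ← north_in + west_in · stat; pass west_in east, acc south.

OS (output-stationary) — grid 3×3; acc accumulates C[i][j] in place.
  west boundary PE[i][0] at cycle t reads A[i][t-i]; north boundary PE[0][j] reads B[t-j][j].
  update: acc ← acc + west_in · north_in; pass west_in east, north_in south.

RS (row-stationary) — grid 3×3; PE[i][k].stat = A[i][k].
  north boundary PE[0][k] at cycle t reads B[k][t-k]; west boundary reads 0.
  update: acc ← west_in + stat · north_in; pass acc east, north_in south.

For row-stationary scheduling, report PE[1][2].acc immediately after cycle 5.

RS (3×3). Following PE[1][2] plus its west/north inputs:
  cycle 0: PE[0][2] → acc 0, east 0, south 0
  cycle 0: PE[1][1] → acc 0, east 0, south 0
  cycle 0: PE[1][2] → acc 0, east 0, south 0
  cycle 1: PE[0][2] → acc 0, east 0, south 0
  cycle 1: PE[1][1] → acc 0, east 0, south 0
  cycle 1: PE[1][2] → acc 0, east 0, south 0
  cycle 2: PE[0][2] → acc 104, east 104, south 8
  cycle 2: PE[1][1] → acc 86, east 86, south 9
  cycle 2: PE[1][2] → acc 0, east 0, south 0
  cycle 3: PE[0][2] → acc 90, east 90, south 8
  cycle 3: PE[1][1] → acc 64, east 64, south 8
  cycle 3: PE[1][2] → acc 158, east 158, south 8
  cycle 4: PE[0][2] → acc 91, east 91, south 8
  cycle 4: PE[1][1] → acc 68, east 68, south 2
  cycle 4: PE[1][2] → acc 136, east 136, south 8
  cycle 5: PE[0][2] → acc 0, east 0, south 0
  cycle 5: PE[1][1] → acc 0, east 0, south 0
  cycle 5: PE[1][2] → acc 140, east 140, south 8

PE[1][2].acc = 140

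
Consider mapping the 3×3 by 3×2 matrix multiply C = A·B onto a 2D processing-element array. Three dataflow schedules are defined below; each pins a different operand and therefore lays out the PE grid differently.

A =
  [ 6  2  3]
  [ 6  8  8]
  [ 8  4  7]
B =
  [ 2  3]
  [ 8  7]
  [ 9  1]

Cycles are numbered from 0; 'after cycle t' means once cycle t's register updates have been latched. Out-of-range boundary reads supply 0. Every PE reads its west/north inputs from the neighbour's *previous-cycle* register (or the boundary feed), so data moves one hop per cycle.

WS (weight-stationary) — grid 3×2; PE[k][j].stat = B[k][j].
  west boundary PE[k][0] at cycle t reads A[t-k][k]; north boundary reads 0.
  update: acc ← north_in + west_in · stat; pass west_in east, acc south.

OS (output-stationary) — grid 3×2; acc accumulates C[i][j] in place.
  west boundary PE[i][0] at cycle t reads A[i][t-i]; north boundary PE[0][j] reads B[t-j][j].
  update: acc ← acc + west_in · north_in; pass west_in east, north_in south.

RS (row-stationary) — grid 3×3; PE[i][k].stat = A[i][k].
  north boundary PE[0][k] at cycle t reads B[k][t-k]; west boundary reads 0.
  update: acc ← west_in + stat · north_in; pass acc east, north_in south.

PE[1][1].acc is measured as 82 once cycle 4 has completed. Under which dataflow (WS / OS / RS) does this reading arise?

dataflow = OS

— WS: 3×2; PE[1][1] trace:
  [0] (1,1) acc=0 (h:0 v:0)
  [1] (1,1) acc=0 (h:0 v:0)
  [2] (1,1) acc=32 (h:2 v:32)
  [3] (1,1) acc=74 (h:8 v:74)
  [4] (1,1) acc=52 (h:4 v:52)
— OS: 3×2; PE[1][1] trace:
  [0] (1,1) acc=0 (h:0 v:0)
  [1] (1,1) acc=0 (h:0 v:0)
  [2] (1,1) acc=18 (h:6 v:3)
  [3] (1,1) acc=74 (h:8 v:7)
  [4] (1,1) acc=82 (h:8 v:1)
— RS: 3×3; PE[1][1] trace:
  [0] (1,1) acc=0 (h:0 v:0)
  [1] (1,1) acc=0 (h:0 v:0)
  [2] (1,1) acc=76 (h:76 v:8)
  [3] (1,1) acc=74 (h:74 v:7)
  [4] (1,1) acc=0 (h:0 v:0)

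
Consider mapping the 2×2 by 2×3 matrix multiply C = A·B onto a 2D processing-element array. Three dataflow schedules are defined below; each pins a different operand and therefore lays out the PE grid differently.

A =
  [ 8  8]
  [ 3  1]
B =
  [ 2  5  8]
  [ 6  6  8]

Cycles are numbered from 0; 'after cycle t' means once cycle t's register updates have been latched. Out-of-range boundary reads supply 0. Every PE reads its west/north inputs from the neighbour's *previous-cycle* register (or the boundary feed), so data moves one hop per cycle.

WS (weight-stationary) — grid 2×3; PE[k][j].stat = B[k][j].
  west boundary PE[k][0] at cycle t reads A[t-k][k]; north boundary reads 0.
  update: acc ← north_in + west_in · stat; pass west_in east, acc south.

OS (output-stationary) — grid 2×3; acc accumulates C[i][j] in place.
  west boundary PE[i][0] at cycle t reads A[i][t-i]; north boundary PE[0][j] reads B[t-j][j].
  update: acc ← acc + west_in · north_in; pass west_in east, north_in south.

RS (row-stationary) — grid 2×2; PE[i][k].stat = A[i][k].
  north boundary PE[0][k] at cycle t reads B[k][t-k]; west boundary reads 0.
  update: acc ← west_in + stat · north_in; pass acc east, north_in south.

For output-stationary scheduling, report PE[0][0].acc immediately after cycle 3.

OS (2×3). Following PE[0][0] plus its west/north inputs:
  @0  [0,0]  acc 16  |  →8  ↓2
  @1  [0,0]  acc 64  |  →8  ↓6
  @2  [0,0]  acc 64  |  →0  ↓0
  @3  [0,0]  acc 64  |  →0  ↓0

PE[0][0].acc = 64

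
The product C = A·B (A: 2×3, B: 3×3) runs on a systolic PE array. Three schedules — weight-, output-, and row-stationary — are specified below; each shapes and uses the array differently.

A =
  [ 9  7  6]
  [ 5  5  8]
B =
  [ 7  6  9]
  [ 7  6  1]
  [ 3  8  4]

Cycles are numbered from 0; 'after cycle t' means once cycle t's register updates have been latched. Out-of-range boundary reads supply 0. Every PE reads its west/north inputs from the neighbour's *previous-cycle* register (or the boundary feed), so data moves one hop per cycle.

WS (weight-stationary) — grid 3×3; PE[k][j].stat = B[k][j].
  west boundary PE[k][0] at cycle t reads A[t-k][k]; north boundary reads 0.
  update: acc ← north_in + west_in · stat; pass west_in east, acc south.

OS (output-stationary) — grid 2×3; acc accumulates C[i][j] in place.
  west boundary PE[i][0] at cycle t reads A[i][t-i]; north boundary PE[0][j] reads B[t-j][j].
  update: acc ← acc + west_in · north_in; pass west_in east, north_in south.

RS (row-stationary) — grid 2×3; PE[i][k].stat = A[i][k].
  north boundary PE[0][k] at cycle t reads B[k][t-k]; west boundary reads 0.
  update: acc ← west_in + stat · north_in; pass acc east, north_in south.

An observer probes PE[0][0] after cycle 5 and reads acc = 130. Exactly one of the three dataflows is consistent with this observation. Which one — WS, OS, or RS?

dataflow = OS

Under WS (3×3), PE[0][0]:
  cycle 0: PE[0][0] → acc 63, east 9, south 63
  cycle 1: PE[0][0] → acc 35, east 5, south 35
  cycle 2: PE[0][0] → acc 0, east 0, south 0
  cycle 3: PE[0][0] → acc 0, east 0, south 0
  cycle 4: PE[0][0] → acc 0, east 0, south 0
  cycle 5: PE[0][0] → acc 0, east 0, south 0
Under OS (2×3), PE[0][0]:
  cycle 0: PE[0][0] → acc 63, east 9, south 7
  cycle 1: PE[0][0] → acc 112, east 7, south 7
  cycle 2: PE[0][0] → acc 130, east 6, south 3
  cycle 3: PE[0][0] → acc 130, east 0, south 0
  cycle 4: PE[0][0] → acc 130, east 0, south 0
  cycle 5: PE[0][0] → acc 130, east 0, south 0
Under RS (2×3), PE[0][0]:
  cycle 0: PE[0][0] → acc 63, east 63, south 7
  cycle 1: PE[0][0] → acc 54, east 54, south 6
  cycle 2: PE[0][0] → acc 81, east 81, south 9
  cycle 3: PE[0][0] → acc 0, east 0, south 0
  cycle 4: PE[0][0] → acc 0, east 0, south 0
  cycle 5: PE[0][0] → acc 0, east 0, south 0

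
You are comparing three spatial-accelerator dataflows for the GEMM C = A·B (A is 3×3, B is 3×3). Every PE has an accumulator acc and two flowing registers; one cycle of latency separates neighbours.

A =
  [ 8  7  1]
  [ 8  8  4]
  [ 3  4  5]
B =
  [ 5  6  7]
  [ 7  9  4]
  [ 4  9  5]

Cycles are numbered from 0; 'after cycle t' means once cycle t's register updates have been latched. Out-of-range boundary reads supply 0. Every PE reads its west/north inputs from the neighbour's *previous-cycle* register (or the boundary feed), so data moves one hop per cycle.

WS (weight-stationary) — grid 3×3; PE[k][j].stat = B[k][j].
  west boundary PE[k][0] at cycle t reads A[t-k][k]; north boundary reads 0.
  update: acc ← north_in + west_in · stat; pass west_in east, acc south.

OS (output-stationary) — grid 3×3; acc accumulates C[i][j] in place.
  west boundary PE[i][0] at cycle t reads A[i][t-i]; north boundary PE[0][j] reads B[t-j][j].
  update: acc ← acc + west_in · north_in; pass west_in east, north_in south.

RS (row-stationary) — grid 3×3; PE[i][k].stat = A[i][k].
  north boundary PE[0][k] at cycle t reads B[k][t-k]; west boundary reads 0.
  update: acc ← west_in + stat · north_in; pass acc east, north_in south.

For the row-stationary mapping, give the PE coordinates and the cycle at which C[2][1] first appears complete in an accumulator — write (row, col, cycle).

(row, col, cycle) = (2, 2, 5)

Under RS, C[2][1] lands at PE[2][2]:
  [0] (2,2) acc=0 (h:0 v:0)
  [1] (2,2) acc=0 (h:0 v:0)
  [2] (2,2) acc=0 (h:0 v:0)
  [3] (2,2) acc=0 (h:0 v:0)
  [4] (2,2) acc=63 (h:63 v:4)
  [5] (2,2) acc=99 (h:99 v:9)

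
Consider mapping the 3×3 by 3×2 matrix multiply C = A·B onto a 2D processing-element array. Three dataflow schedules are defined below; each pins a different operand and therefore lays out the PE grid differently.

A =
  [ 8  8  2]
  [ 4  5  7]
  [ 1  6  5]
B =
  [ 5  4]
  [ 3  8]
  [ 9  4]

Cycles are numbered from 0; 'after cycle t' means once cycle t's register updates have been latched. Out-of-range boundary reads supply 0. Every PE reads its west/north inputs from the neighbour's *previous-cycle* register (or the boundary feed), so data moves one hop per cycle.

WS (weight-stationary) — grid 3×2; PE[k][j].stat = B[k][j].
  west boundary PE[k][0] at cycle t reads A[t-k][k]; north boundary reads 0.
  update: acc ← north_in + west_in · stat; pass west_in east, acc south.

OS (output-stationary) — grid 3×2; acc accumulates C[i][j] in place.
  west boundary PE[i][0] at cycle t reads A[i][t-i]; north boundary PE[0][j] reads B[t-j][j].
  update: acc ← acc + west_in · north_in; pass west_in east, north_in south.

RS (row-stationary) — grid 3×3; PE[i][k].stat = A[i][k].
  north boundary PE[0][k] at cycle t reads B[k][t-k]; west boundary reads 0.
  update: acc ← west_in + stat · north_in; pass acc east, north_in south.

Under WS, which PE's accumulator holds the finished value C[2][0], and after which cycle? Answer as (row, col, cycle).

WS — PE[2][0] is where C[2][0] collects:
  step 0 · PE2,0: acc=0; fwd→0 fwd↓0
  step 1 · PE2,0: acc=0; fwd→0 fwd↓0
  step 2 · PE2,0: acc=82; fwd→2 fwd↓82
  step 3 · PE2,0: acc=98; fwd→7 fwd↓98
  step 4 · PE2,0: acc=68; fwd→5 fwd↓68

(row, col, cycle) = (2, 0, 4)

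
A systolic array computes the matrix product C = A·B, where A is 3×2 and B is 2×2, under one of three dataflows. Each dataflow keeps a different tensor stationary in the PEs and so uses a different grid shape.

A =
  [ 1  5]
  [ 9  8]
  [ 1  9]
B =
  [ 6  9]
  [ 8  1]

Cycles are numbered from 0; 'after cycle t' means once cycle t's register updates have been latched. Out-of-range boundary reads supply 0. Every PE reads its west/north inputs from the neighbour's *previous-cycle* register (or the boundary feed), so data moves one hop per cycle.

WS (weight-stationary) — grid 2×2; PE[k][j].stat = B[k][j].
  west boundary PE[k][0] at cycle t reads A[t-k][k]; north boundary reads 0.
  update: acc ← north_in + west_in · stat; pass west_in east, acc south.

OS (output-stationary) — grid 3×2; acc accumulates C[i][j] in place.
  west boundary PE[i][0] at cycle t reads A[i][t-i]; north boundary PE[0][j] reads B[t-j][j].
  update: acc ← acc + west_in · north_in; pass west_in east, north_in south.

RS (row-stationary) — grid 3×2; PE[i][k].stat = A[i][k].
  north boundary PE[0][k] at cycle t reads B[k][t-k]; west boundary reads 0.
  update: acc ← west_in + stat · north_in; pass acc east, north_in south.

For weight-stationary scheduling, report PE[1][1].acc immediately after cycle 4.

PE[1][1].acc = 18

WS 2×2: PE[1][1] cycle-by-cycle (with neighbour feeds):
  cycle 0: PE[0][1] → acc 0, east 0, south 0
  cycle 0: PE[1][0] → acc 0, east 0, south 0
  cycle 0: PE[1][1] → acc 0, east 0, south 0
  cycle 1: PE[0][1] → acc 9, east 1, south 9
  cycle 1: PE[1][0] → acc 46, east 5, south 46
  cycle 1: PE[1][1] → acc 0, east 0, south 0
  cycle 2: PE[0][1] → acc 81, east 9, south 81
  cycle 2: PE[1][0] → acc 118, east 8, south 118
  cycle 2: PE[1][1] → acc 14, east 5, south 14
  cycle 3: PE[0][1] → acc 9, east 1, south 9
  cycle 3: PE[1][0] → acc 78, east 9, south 78
  cycle 3: PE[1][1] → acc 89, east 8, south 89
  cycle 4: PE[0][1] → acc 0, east 0, south 0
  cycle 4: PE[1][0] → acc 0, east 0, south 0
  cycle 4: PE[1][1] → acc 18, east 9, south 18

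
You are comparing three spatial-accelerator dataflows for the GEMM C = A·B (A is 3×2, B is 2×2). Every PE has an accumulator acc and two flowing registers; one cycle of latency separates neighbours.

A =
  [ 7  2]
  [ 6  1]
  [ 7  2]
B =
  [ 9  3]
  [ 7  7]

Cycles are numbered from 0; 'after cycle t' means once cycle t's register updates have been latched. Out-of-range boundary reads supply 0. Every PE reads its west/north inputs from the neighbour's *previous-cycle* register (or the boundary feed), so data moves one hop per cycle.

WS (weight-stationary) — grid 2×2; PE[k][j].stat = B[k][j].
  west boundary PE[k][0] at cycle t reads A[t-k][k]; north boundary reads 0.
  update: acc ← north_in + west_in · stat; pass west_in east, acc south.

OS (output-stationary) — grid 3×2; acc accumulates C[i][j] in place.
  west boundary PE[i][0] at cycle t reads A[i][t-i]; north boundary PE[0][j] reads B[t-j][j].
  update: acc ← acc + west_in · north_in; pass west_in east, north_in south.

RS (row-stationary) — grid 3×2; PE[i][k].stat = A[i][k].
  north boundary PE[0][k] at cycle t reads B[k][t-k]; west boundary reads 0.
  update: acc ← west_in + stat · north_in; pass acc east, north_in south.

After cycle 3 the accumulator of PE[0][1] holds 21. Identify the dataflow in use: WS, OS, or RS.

dataflow = WS

WS (2×2 grid), PE[0][1]:
  0: (0,1).acc=0  regs=<0,0>
  1: (0,1).acc=21  regs=<7,21>
  2: (0,1).acc=18  regs=<6,18>
  3: (0,1).acc=21  regs=<7,21>
OS (3×2 grid), PE[0][1]:
  0: (0,1).acc=0  regs=<0,0>
  1: (0,1).acc=21  regs=<7,3>
  2: (0,1).acc=35  regs=<2,7>
  3: (0,1).acc=35  regs=<0,0>
RS (3×2 grid), PE[0][1]:
  0: (0,1).acc=0  regs=<0,0>
  1: (0,1).acc=77  regs=<77,7>
  2: (0,1).acc=35  regs=<35,7>
  3: (0,1).acc=0  regs=<0,0>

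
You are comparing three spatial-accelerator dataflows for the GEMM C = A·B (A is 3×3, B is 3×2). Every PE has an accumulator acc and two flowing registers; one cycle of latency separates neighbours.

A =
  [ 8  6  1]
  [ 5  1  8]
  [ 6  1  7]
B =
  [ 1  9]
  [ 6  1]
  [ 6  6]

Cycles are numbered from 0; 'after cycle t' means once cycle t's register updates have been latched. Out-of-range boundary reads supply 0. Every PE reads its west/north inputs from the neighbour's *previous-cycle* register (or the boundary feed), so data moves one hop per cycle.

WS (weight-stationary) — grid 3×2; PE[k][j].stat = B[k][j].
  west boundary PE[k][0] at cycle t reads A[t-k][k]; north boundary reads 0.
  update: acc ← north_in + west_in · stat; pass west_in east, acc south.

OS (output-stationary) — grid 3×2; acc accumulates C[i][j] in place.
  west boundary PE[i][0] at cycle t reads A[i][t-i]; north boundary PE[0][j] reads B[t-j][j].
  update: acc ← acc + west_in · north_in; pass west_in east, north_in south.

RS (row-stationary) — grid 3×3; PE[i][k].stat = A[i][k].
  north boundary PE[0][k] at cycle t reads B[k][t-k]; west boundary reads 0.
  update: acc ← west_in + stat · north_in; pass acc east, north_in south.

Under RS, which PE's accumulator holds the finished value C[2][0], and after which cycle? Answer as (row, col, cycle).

RS — PE[2][2] is where C[2][0] collects:
  c0 r2c2: 0 / 0 / 0
  c1 r2c2: 0 / 0 / 0
  c2 r2c2: 0 / 0 / 0
  c3 r2c2: 0 / 0 / 0
  c4 r2c2: 54 / 54 / 6

(row, col, cycle) = (2, 2, 4)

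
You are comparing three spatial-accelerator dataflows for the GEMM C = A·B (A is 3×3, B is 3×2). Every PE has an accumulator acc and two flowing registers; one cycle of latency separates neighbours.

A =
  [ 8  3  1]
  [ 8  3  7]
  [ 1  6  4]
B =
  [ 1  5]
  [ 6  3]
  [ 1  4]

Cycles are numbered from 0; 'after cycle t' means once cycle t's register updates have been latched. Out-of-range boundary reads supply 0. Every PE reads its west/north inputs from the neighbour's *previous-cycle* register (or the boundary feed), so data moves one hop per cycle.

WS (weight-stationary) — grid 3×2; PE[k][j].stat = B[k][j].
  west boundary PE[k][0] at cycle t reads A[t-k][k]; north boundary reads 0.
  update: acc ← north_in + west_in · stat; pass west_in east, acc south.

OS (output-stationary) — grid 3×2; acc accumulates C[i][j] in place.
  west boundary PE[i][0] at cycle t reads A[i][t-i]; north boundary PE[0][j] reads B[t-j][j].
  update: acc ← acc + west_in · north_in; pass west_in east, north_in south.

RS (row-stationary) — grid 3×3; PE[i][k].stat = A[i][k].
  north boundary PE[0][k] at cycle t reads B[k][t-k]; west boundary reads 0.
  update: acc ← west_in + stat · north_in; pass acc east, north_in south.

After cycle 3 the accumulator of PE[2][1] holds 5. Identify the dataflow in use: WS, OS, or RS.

dataflow = OS

Under WS (3×2), PE[2][1]:
  cycle 0: PE[2][1] → acc 0, east 0, south 0
  cycle 1: PE[2][1] → acc 0, east 0, south 0
  cycle 2: PE[2][1] → acc 0, east 0, south 0
  cycle 3: PE[2][1] → acc 53, east 1, south 53
Under OS (3×2), PE[2][1]:
  cycle 0: PE[2][1] → acc 0, east 0, south 0
  cycle 1: PE[2][1] → acc 0, east 0, south 0
  cycle 2: PE[2][1] → acc 0, east 0, south 0
  cycle 3: PE[2][1] → acc 5, east 1, south 5
Under RS (3×3), PE[2][1]:
  cycle 0: PE[2][1] → acc 0, east 0, south 0
  cycle 1: PE[2][1] → acc 0, east 0, south 0
  cycle 2: PE[2][1] → acc 0, east 0, south 0
  cycle 3: PE[2][1] → acc 37, east 37, south 6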